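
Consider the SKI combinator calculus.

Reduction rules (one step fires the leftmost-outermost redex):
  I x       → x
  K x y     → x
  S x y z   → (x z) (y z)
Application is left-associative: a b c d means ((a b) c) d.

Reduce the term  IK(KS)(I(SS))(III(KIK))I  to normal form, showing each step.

Answer: normal form = SI  (in 3 steps)

Working:
  start: IK(KS)(I(SS))(III(KIK))I
  →1  K(KS)(I(SS))(III(KIK))I
  →2  KS(III(KIK))I
  →3  SI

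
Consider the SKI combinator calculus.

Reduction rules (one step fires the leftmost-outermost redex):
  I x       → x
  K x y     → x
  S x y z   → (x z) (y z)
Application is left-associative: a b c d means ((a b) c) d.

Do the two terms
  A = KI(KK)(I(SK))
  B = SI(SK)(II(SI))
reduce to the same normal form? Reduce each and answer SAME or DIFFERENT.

Answer: DIFFERENT — A ⇓ SK, B ⇓ SI(SK(SI))

Working:
Term A:
  start: KI(KK)(I(SK))
  step 1: I(I(SK))
  step 2: I(SK)
  step 3: SK

Term B:
  start: SI(SK)(II(SI))
  step 1: I(II(SI))(SK(II(SI)))
  step 2: II(SI)(SK(II(SI)))
  step 3: I(SI)(SK(II(SI)))
  step 4: SI(SK(II(SI)))
  step 5: SI(SK(I(SI)))
  step 6: SI(SK(SI))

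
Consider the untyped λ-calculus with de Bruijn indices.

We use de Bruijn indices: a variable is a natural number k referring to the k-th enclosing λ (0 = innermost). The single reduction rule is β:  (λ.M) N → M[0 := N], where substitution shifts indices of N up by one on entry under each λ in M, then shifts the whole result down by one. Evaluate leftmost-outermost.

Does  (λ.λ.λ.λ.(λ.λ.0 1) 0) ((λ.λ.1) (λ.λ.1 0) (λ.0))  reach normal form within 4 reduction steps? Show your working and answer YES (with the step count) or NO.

Answer: YES — reaches normal form λ.λ.λ.λ.0 1 in 2 ≤ 4 steps

Working:
  start: (λ.λ.λ.λ.(λ.λ.0 1) 0) ((λ.λ.1) (λ.λ.1 0) (λ.0))
  [1] λ.λ.λ.(λ.λ.0 1) 0
  [2] λ.λ.λ.λ.0 1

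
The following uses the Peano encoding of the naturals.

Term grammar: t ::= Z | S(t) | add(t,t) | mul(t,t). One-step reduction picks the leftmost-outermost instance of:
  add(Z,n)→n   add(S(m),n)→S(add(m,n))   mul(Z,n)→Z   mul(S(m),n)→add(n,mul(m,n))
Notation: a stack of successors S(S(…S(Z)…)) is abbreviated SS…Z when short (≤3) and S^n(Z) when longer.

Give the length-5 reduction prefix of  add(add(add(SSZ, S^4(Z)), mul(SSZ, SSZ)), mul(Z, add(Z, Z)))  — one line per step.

  start: add(add(add(SSZ, S^4(Z)), mul(SSZ, SSZ)), mul(Z, add(Z, Z)))
  →1  add(add(S(add(SZ, S^4(Z))), mul(SSZ, SSZ)), mul(Z, add(Z, Z)))
  →2  add(S(add(add(SZ, S^4(Z)), mul(SSZ, SSZ))), mul(Z, add(Z, Z)))
  →3  S(add(add(add(SZ, S^4(Z)), mul(SSZ, SSZ)), mul(Z, add(Z, Z))))
  →4  S(add(add(S(add(Z, S^4(Z))), mul(SSZ, SSZ)), mul(Z, add(Z, Z))))
  →5  S(add(S(add(add(Z, S^4(Z)), mul(SSZ, SSZ))), mul(Z, add(Z, Z))))

Answer: after 5 steps: S(add(S(add(add(Z, S^4(Z)), mul(SSZ, SSZ))), mul(Z, add(Z, Z))))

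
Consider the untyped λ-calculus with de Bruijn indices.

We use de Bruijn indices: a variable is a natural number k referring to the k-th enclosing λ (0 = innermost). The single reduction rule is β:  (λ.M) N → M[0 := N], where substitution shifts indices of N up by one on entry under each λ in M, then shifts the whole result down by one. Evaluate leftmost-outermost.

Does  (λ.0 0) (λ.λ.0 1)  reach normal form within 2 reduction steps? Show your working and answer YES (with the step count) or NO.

  start: (λ.0 0) (λ.λ.0 1)
  →1  (λ.λ.0 1) (λ.λ.0 1)
  →2  λ.0 (λ.λ.0 1)

Answer: YES — reaches normal form λ.0 (λ.λ.0 1) in 2 ≤ 2 steps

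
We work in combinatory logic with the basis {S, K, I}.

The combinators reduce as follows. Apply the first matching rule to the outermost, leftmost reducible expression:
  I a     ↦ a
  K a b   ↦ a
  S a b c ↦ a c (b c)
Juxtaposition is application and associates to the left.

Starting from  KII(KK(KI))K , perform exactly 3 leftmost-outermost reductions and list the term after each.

  start: KII(KK(KI))K
  step 1: I(KK(KI))K
  step 2: KK(KI)K
  step 3: KK

Answer: after 3 steps: KK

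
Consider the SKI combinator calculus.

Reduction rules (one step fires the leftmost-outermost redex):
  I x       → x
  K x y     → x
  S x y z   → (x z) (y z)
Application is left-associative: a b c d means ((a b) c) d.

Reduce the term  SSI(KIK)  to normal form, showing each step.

Answer: normal form = SII  (in 4 steps)

Derivation:
  start: SSI(KIK)
  [1] S(KIK)(I(KIK))
  [2] SI(I(KIK))
  [3] SI(KIK)
  [4] SII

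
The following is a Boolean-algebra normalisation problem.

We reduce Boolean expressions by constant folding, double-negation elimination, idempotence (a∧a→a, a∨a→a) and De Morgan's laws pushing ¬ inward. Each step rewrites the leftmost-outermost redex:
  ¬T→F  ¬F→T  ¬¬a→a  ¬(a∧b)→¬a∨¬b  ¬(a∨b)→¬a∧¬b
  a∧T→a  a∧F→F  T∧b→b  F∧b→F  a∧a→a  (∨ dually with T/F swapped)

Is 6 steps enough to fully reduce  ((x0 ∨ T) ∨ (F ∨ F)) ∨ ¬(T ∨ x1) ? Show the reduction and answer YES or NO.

Answer: YES — reaches normal form T in 3 ≤ 6 steps

Reduction:
  start: ((x0 ∨ T) ∨ (F ∨ F)) ∨ ¬(T ∨ x1)
  step 1: (T ∨ (F ∨ F)) ∨ ¬(T ∨ x1)
  step 2: T ∨ ¬(T ∨ x1)
  step 3: T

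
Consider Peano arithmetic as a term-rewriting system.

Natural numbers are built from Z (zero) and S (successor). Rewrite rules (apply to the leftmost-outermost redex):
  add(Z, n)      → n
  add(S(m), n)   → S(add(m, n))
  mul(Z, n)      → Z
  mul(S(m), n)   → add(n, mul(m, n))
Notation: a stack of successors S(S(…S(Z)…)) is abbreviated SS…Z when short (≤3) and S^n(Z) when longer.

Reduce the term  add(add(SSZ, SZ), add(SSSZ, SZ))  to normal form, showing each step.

  start: add(add(SSZ, SZ), add(SSSZ, SZ))
  step 1: add(S(add(SZ, SZ)), add(SSSZ, SZ))
  step 2: S(add(add(SZ, SZ), add(SSSZ, SZ)))
  step 3: S(add(S(add(Z, SZ)), add(SSSZ, SZ)))
  step 4: S(S(add(add(Z, SZ), add(SSSZ, SZ))))
  step 5: S(S(add(SZ, add(SSSZ, SZ))))
  step 6: S(S(S(add(Z, add(SSSZ, SZ)))))
  step 7: S(S(S(add(SSSZ, SZ))))
  step 8: S(S(S(S(add(SSZ, SZ)))))
  step 9: S(S(S(S(S(add(SZ, SZ))))))
  step 10: S(S(S(S(S(S(add(Z, SZ)))))))
  step 11: S^7(Z)

Answer: normal form = S^7(Z)  (in 11 steps)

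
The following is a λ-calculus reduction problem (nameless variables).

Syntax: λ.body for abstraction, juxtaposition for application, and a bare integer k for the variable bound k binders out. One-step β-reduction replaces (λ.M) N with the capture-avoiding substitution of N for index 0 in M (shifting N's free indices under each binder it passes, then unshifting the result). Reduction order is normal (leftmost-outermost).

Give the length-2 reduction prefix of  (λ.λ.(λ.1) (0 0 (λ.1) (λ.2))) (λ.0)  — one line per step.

Answer: after 2 steps: λ.0

Reduction:
  start: (λ.λ.(λ.1) (0 0 (λ.1) (λ.2))) (λ.0)
  [1] λ.(λ.1) (0 0 (λ.1) (λ.λ.0))
  [2] λ.0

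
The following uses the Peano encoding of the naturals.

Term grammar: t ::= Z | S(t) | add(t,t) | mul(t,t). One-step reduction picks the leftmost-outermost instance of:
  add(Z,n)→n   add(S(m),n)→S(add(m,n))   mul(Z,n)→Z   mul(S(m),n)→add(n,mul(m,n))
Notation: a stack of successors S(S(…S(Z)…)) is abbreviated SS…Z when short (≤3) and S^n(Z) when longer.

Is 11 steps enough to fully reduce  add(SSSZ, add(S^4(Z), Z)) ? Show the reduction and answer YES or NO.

Answer: YES — reaches normal form S^7(Z) in 9 ≤ 11 steps

Reduction:
  start: add(SSSZ, add(S^4(Z), Z))
  [1] S(add(SSZ, add(S^4(Z), Z)))
  [2] S(S(add(SZ, add(S^4(Z), Z))))
  [3] S(S(S(add(Z, add(S^4(Z), Z)))))
  [4] S(S(S(add(S^4(Z), Z))))
  [5] S(S(S(S(add(SSSZ, Z)))))
  [6] S(S(S(S(S(add(SSZ, Z))))))
  [7] S(S(S(S(S(S(add(SZ, Z)))))))
  [8] S(S(S(S(S(S(S(add(Z, Z))))))))
  [9] S^7(Z)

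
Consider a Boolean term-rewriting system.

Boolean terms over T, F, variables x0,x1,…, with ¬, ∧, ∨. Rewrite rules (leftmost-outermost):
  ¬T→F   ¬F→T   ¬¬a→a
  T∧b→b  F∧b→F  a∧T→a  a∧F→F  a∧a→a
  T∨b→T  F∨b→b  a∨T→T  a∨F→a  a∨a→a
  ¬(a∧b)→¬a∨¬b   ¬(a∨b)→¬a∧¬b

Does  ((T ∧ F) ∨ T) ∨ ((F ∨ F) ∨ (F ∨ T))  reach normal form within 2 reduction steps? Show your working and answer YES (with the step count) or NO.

  start: ((T ∧ F) ∨ T) ∨ ((F ∨ F) ∨ (F ∨ T))
  [1] T ∨ ((F ∨ F) ∨ (F ∨ T))
  [2] T

Answer: YES — reaches normal form T in 2 ≤ 2 steps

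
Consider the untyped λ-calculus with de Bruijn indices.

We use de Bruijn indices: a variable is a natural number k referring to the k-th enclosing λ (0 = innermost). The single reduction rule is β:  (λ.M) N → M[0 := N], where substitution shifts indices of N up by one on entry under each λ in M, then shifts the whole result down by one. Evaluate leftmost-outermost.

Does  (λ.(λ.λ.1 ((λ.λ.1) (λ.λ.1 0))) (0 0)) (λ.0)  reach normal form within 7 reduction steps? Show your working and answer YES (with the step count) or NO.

  start: (λ.(λ.λ.1 ((λ.λ.1) (λ.λ.1 0))) (0 0)) (λ.0)
  step 1: (λ.λ.1 ((λ.λ.1) (λ.λ.1 0))) ((λ.0) (λ.0))
  step 2: λ.(λ.0) (λ.0) ((λ.λ.1) (λ.λ.1 0))
  step 3: λ.(λ.0) ((λ.λ.1) (λ.λ.1 0))
  step 4: λ.(λ.λ.1) (λ.λ.1 0)
  step 5: λ.λ.λ.λ.1 0

Answer: YES — reaches normal form λ.λ.λ.λ.1 0 in 5 ≤ 7 steps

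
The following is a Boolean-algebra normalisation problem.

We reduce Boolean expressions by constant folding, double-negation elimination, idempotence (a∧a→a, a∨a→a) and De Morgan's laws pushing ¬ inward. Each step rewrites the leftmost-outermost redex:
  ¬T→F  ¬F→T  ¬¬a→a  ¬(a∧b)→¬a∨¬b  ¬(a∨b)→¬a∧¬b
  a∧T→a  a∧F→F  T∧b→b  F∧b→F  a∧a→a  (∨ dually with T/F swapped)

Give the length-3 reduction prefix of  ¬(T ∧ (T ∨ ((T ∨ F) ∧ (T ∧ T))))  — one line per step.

  start: ¬(T ∧ (T ∨ ((T ∨ F) ∧ (T ∧ T))))
  [1] ¬T ∨ ¬(T ∨ ((T ∨ F) ∧ (T ∧ T)))
  [2] F ∨ ¬(T ∨ ((T ∨ F) ∧ (T ∧ T)))
  [3] ¬(T ∨ ((T ∨ F) ∧ (T ∧ T)))

Answer: after 3 steps: ¬(T ∨ ((T ∨ F) ∧ (T ∧ T)))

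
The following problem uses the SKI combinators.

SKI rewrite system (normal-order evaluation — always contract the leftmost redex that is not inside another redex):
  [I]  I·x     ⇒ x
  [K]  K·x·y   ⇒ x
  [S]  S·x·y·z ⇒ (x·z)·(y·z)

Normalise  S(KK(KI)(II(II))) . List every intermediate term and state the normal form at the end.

Answer: normal form = S(KI)  (in 4 steps)

Derivation:
  start: S(KK(KI)(II(II)))
  →1  S(K(II(II)))
  →2  S(K(I(II)))
  →3  S(K(II))
  →4  S(KI)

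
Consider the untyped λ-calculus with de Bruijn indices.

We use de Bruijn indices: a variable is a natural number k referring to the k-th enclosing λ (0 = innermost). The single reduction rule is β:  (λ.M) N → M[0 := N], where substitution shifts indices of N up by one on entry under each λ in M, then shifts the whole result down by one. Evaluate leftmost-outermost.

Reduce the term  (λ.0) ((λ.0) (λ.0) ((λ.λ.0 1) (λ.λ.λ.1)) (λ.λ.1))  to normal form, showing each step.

  start: (λ.0) ((λ.0) (λ.0) ((λ.λ.0 1) (λ.λ.λ.1)) (λ.λ.1))
  [1] (λ.0) (λ.0) ((λ.λ.0 1) (λ.λ.λ.1)) (λ.λ.1)
  [2] (λ.0) ((λ.λ.0 1) (λ.λ.λ.1)) (λ.λ.1)
  [3] (λ.λ.0 1) (λ.λ.λ.1) (λ.λ.1)
  [4] (λ.0 (λ.λ.λ.1)) (λ.λ.1)
  [5] (λ.λ.1) (λ.λ.λ.1)
  [6] λ.λ.λ.λ.1

Answer: normal form = λ.λ.λ.λ.1  (in 6 steps)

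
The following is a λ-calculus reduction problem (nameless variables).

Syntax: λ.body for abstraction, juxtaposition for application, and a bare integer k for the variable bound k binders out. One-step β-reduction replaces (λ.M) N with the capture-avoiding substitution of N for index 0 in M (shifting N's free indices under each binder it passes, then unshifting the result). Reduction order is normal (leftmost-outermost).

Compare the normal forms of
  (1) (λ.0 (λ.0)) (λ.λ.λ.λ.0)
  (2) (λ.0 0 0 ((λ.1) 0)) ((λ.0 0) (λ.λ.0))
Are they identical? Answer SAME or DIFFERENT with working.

Term A:
  start: (λ.0 (λ.0)) (λ.λ.λ.λ.0)
  step 1: (λ.λ.λ.λ.0) (λ.0)
  step 2: λ.λ.λ.0

Term B:
  start: (λ.0 0 0 ((λ.1) 0)) ((λ.0 0) (λ.λ.0))
  step 1: (λ.0 0) (λ.λ.0) ((λ.0 0) (λ.λ.0)) ((λ.0 0) (λ.λ.0)) ((λ.(λ.0 0) (λ.λ.0)) ((λ.0 0) (λ.λ.0)))
  step 2: (λ.λ.0) (λ.λ.0) ((λ.0 0) (λ.λ.0)) ((λ.0 0) (λ.λ.0)) ((λ.(λ.0 0) (λ.λ.0)) ((λ.0 0) (λ.λ.0)))
  step 3: (λ.0) ((λ.0 0) (λ.λ.0)) ((λ.0 0) (λ.λ.0)) ((λ.(λ.0 0) (λ.λ.0)) ((λ.0 0) (λ.λ.0)))
  step 4: (λ.0 0) (λ.λ.0) ((λ.0 0) (λ.λ.0)) ((λ.(λ.0 0) (λ.λ.0)) ((λ.0 0) (λ.λ.0)))
  step 5: (λ.λ.0) (λ.λ.0) ((λ.0 0) (λ.λ.0)) ((λ.(λ.0 0) (λ.λ.0)) ((λ.0 0) (λ.λ.0)))
  step 6: (λ.0) ((λ.0 0) (λ.λ.0)) ((λ.(λ.0 0) (λ.λ.0)) ((λ.0 0) (λ.λ.0)))
  step 7: (λ.0 0) (λ.λ.0) ((λ.(λ.0 0) (λ.λ.0)) ((λ.0 0) (λ.λ.0)))
  step 8: (λ.λ.0) (λ.λ.0) ((λ.(λ.0 0) (λ.λ.0)) ((λ.0 0) (λ.λ.0)))
  step 9: (λ.0) ((λ.(λ.0 0) (λ.λ.0)) ((λ.0 0) (λ.λ.0)))
  step 10: (λ.(λ.0 0) (λ.λ.0)) ((λ.0 0) (λ.λ.0))
  step 11: (λ.0 0) (λ.λ.0)
  step 12: (λ.λ.0) (λ.λ.0)
  step 13: λ.0

Answer: DIFFERENT — A ⇓ λ.λ.λ.0, B ⇓ λ.0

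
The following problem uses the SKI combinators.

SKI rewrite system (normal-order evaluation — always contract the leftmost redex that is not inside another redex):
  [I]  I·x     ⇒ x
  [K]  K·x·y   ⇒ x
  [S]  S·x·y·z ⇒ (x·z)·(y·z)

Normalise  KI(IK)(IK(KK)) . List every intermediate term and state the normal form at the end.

  start: KI(IK)(IK(KK))
  →1  I(IK(KK))
  →2  IK(KK)
  →3  K(KK)

Answer: normal form = K(KK)  (in 3 steps)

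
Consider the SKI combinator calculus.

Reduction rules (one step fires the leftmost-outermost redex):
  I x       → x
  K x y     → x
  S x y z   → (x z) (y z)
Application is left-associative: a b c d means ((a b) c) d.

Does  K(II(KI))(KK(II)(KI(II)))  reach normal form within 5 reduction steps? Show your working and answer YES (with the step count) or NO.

  start: K(II(KI))(KK(II)(KI(II)))
  [1] II(KI)
  [2] I(KI)
  [3] KI

Answer: YES — reaches normal form KI in 3 ≤ 5 steps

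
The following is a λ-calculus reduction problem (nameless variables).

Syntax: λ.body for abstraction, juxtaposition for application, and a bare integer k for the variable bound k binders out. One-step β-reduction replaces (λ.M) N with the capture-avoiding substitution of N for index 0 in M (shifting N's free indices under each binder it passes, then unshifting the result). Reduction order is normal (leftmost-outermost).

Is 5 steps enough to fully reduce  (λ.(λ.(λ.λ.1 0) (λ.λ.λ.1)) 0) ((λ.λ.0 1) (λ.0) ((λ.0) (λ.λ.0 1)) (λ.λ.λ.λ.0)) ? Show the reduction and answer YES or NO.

  start: (λ.(λ.(λ.λ.1 0) (λ.λ.λ.1)) 0) ((λ.λ.0 1) (λ.0) ((λ.0) (λ.λ.0 1)) (λ.λ.λ.λ.0))
  step 1: (λ.(λ.λ.1 0) (λ.λ.λ.1)) ((λ.λ.0 1) (λ.0) ((λ.0) (λ.λ.0 1)) (λ.λ.λ.λ.0))
  step 2: (λ.λ.1 0) (λ.λ.λ.1)
  step 3: λ.(λ.λ.λ.1) 0
  step 4: λ.λ.λ.1

Answer: YES — reaches normal form λ.λ.λ.1 in 4 ≤ 5 steps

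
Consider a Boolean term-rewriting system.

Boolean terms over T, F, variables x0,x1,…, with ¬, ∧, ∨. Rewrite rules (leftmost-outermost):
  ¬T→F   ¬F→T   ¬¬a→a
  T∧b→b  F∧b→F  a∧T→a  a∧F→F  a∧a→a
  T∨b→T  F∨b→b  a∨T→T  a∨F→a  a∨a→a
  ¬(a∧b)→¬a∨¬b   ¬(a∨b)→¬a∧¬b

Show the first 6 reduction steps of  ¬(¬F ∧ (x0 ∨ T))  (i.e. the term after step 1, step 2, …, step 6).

Answer: after 6 steps: F

Working:
  start: ¬(¬F ∧ (x0 ∨ T))
  →1  ¬¬F ∨ ¬(x0 ∨ T)
  →2  F ∨ ¬(x0 ∨ T)
  →3  ¬(x0 ∨ T)
  →4  ¬x0 ∧ ¬T
  →5  ¬x0 ∧ F
  →6  F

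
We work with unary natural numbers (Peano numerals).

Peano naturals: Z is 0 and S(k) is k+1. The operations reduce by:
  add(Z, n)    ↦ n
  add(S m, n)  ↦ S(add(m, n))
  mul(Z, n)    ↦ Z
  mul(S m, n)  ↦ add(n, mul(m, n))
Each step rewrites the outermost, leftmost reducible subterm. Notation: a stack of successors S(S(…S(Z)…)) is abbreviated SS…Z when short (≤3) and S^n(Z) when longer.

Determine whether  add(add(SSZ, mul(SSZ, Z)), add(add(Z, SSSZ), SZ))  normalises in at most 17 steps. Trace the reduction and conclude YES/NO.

Answer: YES — reaches normal form S^6(Z) in 16 ≤ 17 steps

Working:
  start: add(add(SSZ, mul(SSZ, Z)), add(add(Z, SSSZ), SZ))
  [1] add(S(add(SZ, mul(SSZ, Z))), add(add(Z, SSSZ), SZ))
  [2] S(add(add(SZ, mul(SSZ, Z)), add(add(Z, SSSZ), SZ)))
  [3] S(add(S(add(Z, mul(SSZ, Z))), add(add(Z, SSSZ), SZ)))
  [4] S(S(add(add(Z, mul(SSZ, Z)), add(add(Z, SSSZ), SZ))))
  [5] S(S(add(mul(SSZ, Z), add(add(Z, SSSZ), SZ))))
  [6] S(S(add(add(Z, mul(SZ, Z)), add(add(Z, SSSZ), SZ))))
  [7] S(S(add(mul(SZ, Z), add(add(Z, SSSZ), SZ))))
  [8] S(S(add(add(Z, mul(Z, Z)), add(add(Z, SSSZ), SZ))))
  [9] S(S(add(mul(Z, Z), add(add(Z, SSSZ), SZ))))
  [10] S(S(add(Z, add(add(Z, SSSZ), SZ))))
  [11] S(S(add(add(Z, SSSZ), SZ)))
  [12] S(S(add(SSSZ, SZ)))
  [13] S(S(S(add(SSZ, SZ))))
  [14] S(S(S(S(add(SZ, SZ)))))
  [15] S(S(S(S(S(add(Z, SZ))))))
  [16] S^6(Z)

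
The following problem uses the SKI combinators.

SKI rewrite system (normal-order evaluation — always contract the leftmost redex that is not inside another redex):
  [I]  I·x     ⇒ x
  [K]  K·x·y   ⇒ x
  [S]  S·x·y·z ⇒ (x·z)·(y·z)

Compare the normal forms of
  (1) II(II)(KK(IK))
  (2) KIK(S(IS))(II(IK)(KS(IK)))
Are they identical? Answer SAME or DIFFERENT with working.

Answer: DIFFERENT — A ⇓ K, B ⇓ SS(KS)

Derivation:
Term A:
  start: II(II)(KK(IK))
  step 1: I(II)(KK(IK))
  step 2: II(KK(IK))
  step 3: I(KK(IK))
  step 4: KK(IK)
  step 5: K

Term B:
  start: KIK(S(IS))(II(IK)(KS(IK)))
  step 1: I(S(IS))(II(IK)(KS(IK)))
  step 2: S(IS)(II(IK)(KS(IK)))
  step 3: SS(II(IK)(KS(IK)))
  step 4: SS(I(IK)(KS(IK)))
  step 5: SS(IK(KS(IK)))
  step 6: SS(K(KS(IK)))
  step 7: SS(KS)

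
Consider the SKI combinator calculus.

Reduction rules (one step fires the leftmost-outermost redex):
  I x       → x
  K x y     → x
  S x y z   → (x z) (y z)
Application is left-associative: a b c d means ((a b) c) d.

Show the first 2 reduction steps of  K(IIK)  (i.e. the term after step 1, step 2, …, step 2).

  start: K(IIK)
  →1  K(IK)
  →2  KK

Answer: after 2 steps: KK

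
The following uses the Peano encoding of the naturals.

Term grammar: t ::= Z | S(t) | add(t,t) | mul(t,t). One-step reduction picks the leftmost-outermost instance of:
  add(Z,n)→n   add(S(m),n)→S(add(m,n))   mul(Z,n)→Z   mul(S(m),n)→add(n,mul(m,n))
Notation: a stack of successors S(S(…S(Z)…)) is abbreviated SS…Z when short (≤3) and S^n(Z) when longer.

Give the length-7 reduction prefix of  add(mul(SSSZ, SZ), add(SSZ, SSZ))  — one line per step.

  start: add(mul(SSSZ, SZ), add(SSZ, SSZ))
  step 1: add(add(SZ, mul(SSZ, SZ)), add(SSZ, SSZ))
  step 2: add(S(add(Z, mul(SSZ, SZ))), add(SSZ, SSZ))
  step 3: S(add(add(Z, mul(SSZ, SZ)), add(SSZ, SSZ)))
  step 4: S(add(mul(SSZ, SZ), add(SSZ, SSZ)))
  step 5: S(add(add(SZ, mul(SZ, SZ)), add(SSZ, SSZ)))
  step 6: S(add(S(add(Z, mul(SZ, SZ))), add(SSZ, SSZ)))
  step 7: S(S(add(add(Z, mul(SZ, SZ)), add(SSZ, SSZ))))

Answer: after 7 steps: S(S(add(add(Z, mul(SZ, SZ)), add(SSZ, SSZ))))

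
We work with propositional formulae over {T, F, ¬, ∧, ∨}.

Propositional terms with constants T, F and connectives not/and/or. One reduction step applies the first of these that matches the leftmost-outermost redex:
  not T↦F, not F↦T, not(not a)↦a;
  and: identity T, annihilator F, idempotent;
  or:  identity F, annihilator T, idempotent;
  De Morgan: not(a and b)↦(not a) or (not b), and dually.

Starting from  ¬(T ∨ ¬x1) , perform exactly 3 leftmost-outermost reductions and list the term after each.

Answer: after 3 steps: F

Derivation:
  start: ¬(T ∨ ¬x1)
  step 1: ¬T ∧ ¬¬x1
  step 2: F ∧ ¬¬x1
  step 3: F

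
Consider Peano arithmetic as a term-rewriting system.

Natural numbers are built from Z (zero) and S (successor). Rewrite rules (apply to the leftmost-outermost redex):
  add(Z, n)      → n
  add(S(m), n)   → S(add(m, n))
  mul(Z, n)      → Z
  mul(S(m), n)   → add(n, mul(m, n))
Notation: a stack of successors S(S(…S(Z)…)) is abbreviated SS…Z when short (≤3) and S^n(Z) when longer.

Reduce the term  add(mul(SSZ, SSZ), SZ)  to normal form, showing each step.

  start: add(mul(SSZ, SSZ), SZ)
  →1  add(add(SSZ, mul(SZ, SSZ)), SZ)
  →2  add(S(add(SZ, mul(SZ, SSZ))), SZ)
  →3  S(add(add(SZ, mul(SZ, SSZ)), SZ))
  →4  S(add(S(add(Z, mul(SZ, SSZ))), SZ))
  →5  S(S(add(add(Z, mul(SZ, SSZ)), SZ)))
  →6  S(S(add(mul(SZ, SSZ), SZ)))
  →7  S(S(add(add(SSZ, mul(Z, SSZ)), SZ)))
  →8  S(S(add(S(add(SZ, mul(Z, SSZ))), SZ)))
  →9  S(S(S(add(add(SZ, mul(Z, SSZ)), SZ))))
  →10  S(S(S(add(S(add(Z, mul(Z, SSZ))), SZ))))
  →11  S(S(S(S(add(add(Z, mul(Z, SSZ)), SZ)))))
  →12  S(S(S(S(add(mul(Z, SSZ), SZ)))))
  →13  S(S(S(S(add(Z, SZ)))))
  →14  S^5(Z)

Answer: normal form = S^5(Z)  (in 14 steps)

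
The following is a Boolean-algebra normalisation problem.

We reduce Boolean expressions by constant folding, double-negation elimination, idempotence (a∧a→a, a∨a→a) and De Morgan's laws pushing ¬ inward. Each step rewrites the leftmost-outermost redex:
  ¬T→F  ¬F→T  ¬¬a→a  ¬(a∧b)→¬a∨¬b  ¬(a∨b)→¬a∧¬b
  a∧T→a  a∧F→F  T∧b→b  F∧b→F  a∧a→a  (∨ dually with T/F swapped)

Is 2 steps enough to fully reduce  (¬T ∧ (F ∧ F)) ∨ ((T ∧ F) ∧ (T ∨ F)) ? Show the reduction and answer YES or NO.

Answer: NO — after 2 steps the term is F ∨ ((T ∧ F) ∧ (T ∨ F)), not yet normal

Reduction:
  start: (¬T ∧ (F ∧ F)) ∨ ((T ∧ F) ∧ (T ∨ F))
  [1] (F ∧ (F ∧ F)) ∨ ((T ∧ F) ∧ (T ∨ F))
  [2] F ∨ ((T ∧ F) ∧ (T ∨ F))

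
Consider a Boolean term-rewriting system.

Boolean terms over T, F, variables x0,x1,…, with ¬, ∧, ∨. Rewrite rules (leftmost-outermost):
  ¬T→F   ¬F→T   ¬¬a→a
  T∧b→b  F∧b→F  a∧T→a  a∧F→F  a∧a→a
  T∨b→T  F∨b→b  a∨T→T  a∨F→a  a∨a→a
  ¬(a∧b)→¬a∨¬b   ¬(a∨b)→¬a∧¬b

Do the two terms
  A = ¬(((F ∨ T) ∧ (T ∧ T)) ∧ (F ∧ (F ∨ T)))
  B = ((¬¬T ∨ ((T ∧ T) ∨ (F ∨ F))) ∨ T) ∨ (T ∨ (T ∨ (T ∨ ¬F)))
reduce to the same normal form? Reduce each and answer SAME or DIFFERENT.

Term A:
  start: ¬(((F ∨ T) ∧ (T ∧ T)) ∧ (F ∧ (F ∨ T)))
  [1] ¬((F ∨ T) ∧ (T ∧ T)) ∨ ¬(F ∧ (F ∨ T))
  [2] (¬(F ∨ T) ∨ ¬(T ∧ T)) ∨ ¬(F ∧ (F ∨ T))
  [3] ((¬F ∧ ¬T) ∨ ¬(T ∧ T)) ∨ ¬(F ∧ (F ∨ T))
  [4] ((T ∧ ¬T) ∨ ¬(T ∧ T)) ∨ ¬(F ∧ (F ∨ T))
  [5] (¬T ∨ ¬(T ∧ T)) ∨ ¬(F ∧ (F ∨ T))
  [6] (F ∨ ¬(T ∧ T)) ∨ ¬(F ∧ (F ∨ T))
  [7] ¬(T ∧ T) ∨ ¬(F ∧ (F ∨ T))
  [8] (¬T ∨ ¬T) ∨ ¬(F ∧ (F ∨ T))
  [9] ¬T ∨ ¬(F ∧ (F ∨ T))
  [10] F ∨ ¬(F ∧ (F ∨ T))
  [11] ¬(F ∧ (F ∨ T))
  [12] ¬F ∨ ¬(F ∨ T)
  [13] T ∨ ¬(F ∨ T)
  [14] T

Term B:
  start: ((¬¬T ∨ ((T ∧ T) ∨ (F ∨ F))) ∨ T) ∨ (T ∨ (T ∨ (T ∨ ¬F)))
  [1] T ∨ (T ∨ (T ∨ (T ∨ ¬F)))
  [2] T

Answer: SAME — A ⇓ T, B ⇓ T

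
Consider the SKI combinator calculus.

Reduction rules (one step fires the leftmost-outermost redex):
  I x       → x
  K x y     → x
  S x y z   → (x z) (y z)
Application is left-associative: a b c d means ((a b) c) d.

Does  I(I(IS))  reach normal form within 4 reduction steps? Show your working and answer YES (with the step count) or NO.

  start: I(I(IS))
  →1  I(IS)
  →2  IS
  →3  S

Answer: YES — reaches normal form S in 3 ≤ 4 steps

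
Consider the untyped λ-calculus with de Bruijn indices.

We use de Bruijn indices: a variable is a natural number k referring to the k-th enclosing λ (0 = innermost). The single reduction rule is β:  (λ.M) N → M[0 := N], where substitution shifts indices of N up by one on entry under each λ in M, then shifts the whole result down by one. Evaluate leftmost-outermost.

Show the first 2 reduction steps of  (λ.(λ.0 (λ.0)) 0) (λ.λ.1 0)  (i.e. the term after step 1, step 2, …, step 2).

  start: (λ.(λ.0 (λ.0)) 0) (λ.λ.1 0)
  →1  (λ.0 (λ.0)) (λ.λ.1 0)
  →2  (λ.λ.1 0) (λ.0)

Answer: after 2 steps: (λ.λ.1 0) (λ.0)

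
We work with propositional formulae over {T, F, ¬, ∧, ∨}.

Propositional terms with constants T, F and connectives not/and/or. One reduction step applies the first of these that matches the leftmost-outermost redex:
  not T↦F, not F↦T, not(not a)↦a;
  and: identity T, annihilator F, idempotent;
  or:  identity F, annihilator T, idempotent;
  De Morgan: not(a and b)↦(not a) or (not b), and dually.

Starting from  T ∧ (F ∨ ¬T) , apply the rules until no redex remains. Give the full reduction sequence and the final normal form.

  start: T ∧ (F ∨ ¬T)
  step 1: F ∨ ¬T
  step 2: ¬T
  step 3: F

Answer: normal form = F  (in 3 steps)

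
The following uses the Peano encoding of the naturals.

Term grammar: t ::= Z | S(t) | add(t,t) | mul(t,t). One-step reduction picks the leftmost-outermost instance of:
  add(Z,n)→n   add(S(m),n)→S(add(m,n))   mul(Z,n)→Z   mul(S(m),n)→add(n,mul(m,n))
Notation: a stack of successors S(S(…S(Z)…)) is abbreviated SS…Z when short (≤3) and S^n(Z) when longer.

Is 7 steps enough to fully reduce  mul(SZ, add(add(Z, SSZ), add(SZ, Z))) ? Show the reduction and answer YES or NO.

Answer: NO — after 7 steps the term is S(S(add(add(SZ, Z), mul(Z, add(add(Z, SSZ), add(SZ, Z)))))), not yet normal

Derivation:
  start: mul(SZ, add(add(Z, SSZ), add(SZ, Z)))
  →1  add(add(add(Z, SSZ), add(SZ, Z)), mul(Z, add(add(Z, SSZ), add(SZ, Z))))
  →2  add(add(SSZ, add(SZ, Z)), mul(Z, add(add(Z, SSZ), add(SZ, Z))))
  →3  add(S(add(SZ, add(SZ, Z))), mul(Z, add(add(Z, SSZ), add(SZ, Z))))
  →4  S(add(add(SZ, add(SZ, Z)), mul(Z, add(add(Z, SSZ), add(SZ, Z)))))
  →5  S(add(S(add(Z, add(SZ, Z))), mul(Z, add(add(Z, SSZ), add(SZ, Z)))))
  →6  S(S(add(add(Z, add(SZ, Z)), mul(Z, add(add(Z, SSZ), add(SZ, Z))))))
  →7  S(S(add(add(SZ, Z), mul(Z, add(add(Z, SSZ), add(SZ, Z))))))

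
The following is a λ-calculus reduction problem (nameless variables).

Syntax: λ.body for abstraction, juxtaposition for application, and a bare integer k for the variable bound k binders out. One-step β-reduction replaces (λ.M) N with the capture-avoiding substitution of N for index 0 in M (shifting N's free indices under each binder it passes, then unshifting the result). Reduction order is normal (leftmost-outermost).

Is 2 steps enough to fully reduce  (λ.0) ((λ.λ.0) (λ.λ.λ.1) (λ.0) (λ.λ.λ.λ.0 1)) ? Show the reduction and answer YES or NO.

Answer: NO — after 2 steps the term is (λ.0) (λ.0) (λ.λ.λ.λ.0 1), not yet normal

Derivation:
  start: (λ.0) ((λ.λ.0) (λ.λ.λ.1) (λ.0) (λ.λ.λ.λ.0 1))
  [1] (λ.λ.0) (λ.λ.λ.1) (λ.0) (λ.λ.λ.λ.0 1)
  [2] (λ.0) (λ.0) (λ.λ.λ.λ.0 1)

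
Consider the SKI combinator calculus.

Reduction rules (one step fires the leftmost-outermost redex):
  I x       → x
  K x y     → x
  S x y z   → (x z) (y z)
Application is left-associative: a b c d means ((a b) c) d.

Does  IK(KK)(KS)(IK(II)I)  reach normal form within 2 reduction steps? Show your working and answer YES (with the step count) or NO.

Answer: NO — after 2 steps the term is KK(IK(II)I), not yet normal

Derivation:
  start: IK(KK)(KS)(IK(II)I)
  step 1: K(KK)(KS)(IK(II)I)
  step 2: KK(IK(II)I)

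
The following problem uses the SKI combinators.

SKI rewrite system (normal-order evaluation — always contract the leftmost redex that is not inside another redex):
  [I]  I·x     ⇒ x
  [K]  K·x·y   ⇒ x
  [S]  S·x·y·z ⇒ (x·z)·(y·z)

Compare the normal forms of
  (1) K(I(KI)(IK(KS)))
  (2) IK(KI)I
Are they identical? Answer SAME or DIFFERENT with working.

Answer: SAME — A ⇓ KI, B ⇓ KI

Working:
Term A:
  start: K(I(KI)(IK(KS)))
  step 1: K(KI(IK(KS)))
  step 2: KI

Term B:
  start: IK(KI)I
  step 1: K(KI)I
  step 2: KI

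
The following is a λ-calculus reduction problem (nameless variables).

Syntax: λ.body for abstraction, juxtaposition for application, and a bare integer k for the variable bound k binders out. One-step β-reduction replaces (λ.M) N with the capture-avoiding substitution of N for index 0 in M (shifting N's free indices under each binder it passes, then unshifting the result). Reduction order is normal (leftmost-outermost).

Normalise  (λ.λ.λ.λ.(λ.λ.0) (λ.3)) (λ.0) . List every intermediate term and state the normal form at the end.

Answer: normal form = λ.λ.λ.λ.0  (in 2 steps)

Reduction:
  start: (λ.λ.λ.λ.(λ.λ.0) (λ.3)) (λ.0)
  [1] λ.λ.λ.(λ.λ.0) (λ.3)
  [2] λ.λ.λ.λ.0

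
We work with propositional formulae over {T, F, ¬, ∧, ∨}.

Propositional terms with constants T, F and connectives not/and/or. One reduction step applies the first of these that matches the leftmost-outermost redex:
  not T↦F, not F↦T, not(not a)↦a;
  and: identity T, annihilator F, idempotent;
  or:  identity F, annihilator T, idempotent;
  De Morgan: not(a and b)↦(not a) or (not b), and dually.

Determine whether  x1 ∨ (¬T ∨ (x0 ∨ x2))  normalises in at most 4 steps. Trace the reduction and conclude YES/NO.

Answer: YES — reaches normal form x1 ∨ (x0 ∨ x2) in 2 ≤ 4 steps

Working:
  start: x1 ∨ (¬T ∨ (x0 ∨ x2))
  [1] x1 ∨ (F ∨ (x0 ∨ x2))
  [2] x1 ∨ (x0 ∨ x2)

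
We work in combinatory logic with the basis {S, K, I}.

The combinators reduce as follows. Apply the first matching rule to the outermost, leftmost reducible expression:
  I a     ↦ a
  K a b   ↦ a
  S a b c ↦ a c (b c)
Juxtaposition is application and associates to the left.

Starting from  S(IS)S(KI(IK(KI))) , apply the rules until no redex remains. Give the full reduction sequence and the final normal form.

Answer: normal form = SI(SI)  (in 4 steps)

Reduction:
  start: S(IS)S(KI(IK(KI)))
  →1  IS(KI(IK(KI)))(S(KI(IK(KI))))
  →2  S(KI(IK(KI)))(S(KI(IK(KI))))
  →3  SI(S(KI(IK(KI))))
  →4  SI(SI)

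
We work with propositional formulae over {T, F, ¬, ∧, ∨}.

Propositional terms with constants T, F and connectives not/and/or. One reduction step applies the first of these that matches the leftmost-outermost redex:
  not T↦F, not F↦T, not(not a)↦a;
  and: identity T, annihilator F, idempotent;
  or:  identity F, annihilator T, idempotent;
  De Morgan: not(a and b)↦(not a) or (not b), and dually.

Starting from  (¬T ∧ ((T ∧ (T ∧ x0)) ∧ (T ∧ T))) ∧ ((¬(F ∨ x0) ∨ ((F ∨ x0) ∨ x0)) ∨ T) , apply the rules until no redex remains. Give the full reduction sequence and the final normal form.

  start: (¬T ∧ ((T ∧ (T ∧ x0)) ∧ (T ∧ T))) ∧ ((¬(F ∨ x0) ∨ ((F ∨ x0) ∨ x0)) ∨ T)
  [1] (F ∧ ((T ∧ (T ∧ x0)) ∧ (T ∧ T))) ∧ ((¬(F ∨ x0) ∨ ((F ∨ x0) ∨ x0)) ∨ T)
  [2] F ∧ ((¬(F ∨ x0) ∨ ((F ∨ x0) ∨ x0)) ∨ T)
  [3] F

Answer: normal form = F  (in 3 steps)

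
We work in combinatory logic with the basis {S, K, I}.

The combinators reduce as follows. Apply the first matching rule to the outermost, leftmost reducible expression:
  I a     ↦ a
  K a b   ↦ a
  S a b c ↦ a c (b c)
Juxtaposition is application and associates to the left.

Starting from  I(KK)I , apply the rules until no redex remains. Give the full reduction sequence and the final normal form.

Answer: normal form = K  (in 2 steps)

Working:
  start: I(KK)I
  [1] KKI
  [2] K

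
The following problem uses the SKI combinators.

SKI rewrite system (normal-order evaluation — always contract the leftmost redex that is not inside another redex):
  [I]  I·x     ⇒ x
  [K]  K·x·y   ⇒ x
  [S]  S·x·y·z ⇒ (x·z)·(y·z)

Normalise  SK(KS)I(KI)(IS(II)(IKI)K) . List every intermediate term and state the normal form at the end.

  start: SK(KS)I(KI)(IS(II)(IKI)K)
  step 1: KI(KSI)(KI)(IS(II)(IKI)K)
  step 2: I(KI)(IS(II)(IKI)K)
  step 3: KI(IS(II)(IKI)K)
  step 4: I

Answer: normal form = I  (in 4 steps)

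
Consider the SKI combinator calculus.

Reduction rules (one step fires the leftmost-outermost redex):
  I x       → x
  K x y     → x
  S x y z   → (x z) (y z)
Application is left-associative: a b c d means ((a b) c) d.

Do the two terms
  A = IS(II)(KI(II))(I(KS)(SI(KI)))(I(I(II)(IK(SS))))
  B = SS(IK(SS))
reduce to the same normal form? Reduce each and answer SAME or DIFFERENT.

Term A:
  start: IS(II)(KI(II))(I(KS)(SI(KI)))(I(I(II)(IK(SS))))
  [1] S(II)(KI(II))(I(KS)(SI(KI)))(I(I(II)(IK(SS))))
  [2] II(I(KS)(SI(KI)))(KI(II)(I(KS)(SI(KI))))(I(I(II)(IK(SS))))
  [3] I(I(KS)(SI(KI)))(KI(II)(I(KS)(SI(KI))))(I(I(II)(IK(SS))))
  [4] I(KS)(SI(KI))(KI(II)(I(KS)(SI(KI))))(I(I(II)(IK(SS))))
  [5] KS(SI(KI))(KI(II)(I(KS)(SI(KI))))(I(I(II)(IK(SS))))
  [6] S(KI(II)(I(KS)(SI(KI))))(I(I(II)(IK(SS))))
  [7] S(I(I(KS)(SI(KI))))(I(I(II)(IK(SS))))
  [8] S(I(KS)(SI(KI)))(I(I(II)(IK(SS))))
  [9] S(KS(SI(KI)))(I(I(II)(IK(SS))))
  [10] SS(I(I(II)(IK(SS))))
  [11] SS(I(II)(IK(SS)))
  [12] SS(II(IK(SS)))
  [13] SS(I(IK(SS)))
  [14] SS(IK(SS))
  [15] SS(K(SS))

Term B:
  start: SS(IK(SS))
  [1] SS(K(SS))

Answer: SAME — A ⇓ SS(K(SS)), B ⇓ SS(K(SS))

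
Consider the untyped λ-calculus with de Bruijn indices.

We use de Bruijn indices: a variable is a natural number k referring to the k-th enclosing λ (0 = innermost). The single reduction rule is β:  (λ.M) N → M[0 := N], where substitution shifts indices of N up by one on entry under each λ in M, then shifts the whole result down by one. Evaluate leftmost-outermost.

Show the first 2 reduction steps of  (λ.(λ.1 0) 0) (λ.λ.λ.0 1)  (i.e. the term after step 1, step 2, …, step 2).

  start: (λ.(λ.1 0) 0) (λ.λ.λ.0 1)
  step 1: (λ.(λ.λ.λ.0 1) 0) (λ.λ.λ.0 1)
  step 2: (λ.λ.λ.0 1) (λ.λ.λ.0 1)

Answer: after 2 steps: (λ.λ.λ.0 1) (λ.λ.λ.0 1)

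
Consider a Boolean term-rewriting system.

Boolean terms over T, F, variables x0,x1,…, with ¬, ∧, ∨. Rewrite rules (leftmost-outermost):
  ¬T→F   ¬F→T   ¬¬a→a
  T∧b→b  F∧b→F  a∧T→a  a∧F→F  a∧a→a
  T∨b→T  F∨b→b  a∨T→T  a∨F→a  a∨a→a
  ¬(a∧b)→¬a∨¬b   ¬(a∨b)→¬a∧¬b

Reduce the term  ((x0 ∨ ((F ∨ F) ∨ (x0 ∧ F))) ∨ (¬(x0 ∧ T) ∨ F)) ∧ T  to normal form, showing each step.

Answer: normal form = x0 ∨ ¬x0  (in 9 steps)

Working:
  start: ((x0 ∨ ((F ∨ F) ∨ (x0 ∧ F))) ∨ (¬(x0 ∧ T) ∨ F)) ∧ T
  [1] (x0 ∨ ((F ∨ F) ∨ (x0 ∧ F))) ∨ (¬(x0 ∧ T) ∨ F)
  [2] (x0 ∨ (F ∨ (x0 ∧ F))) ∨ (¬(x0 ∧ T) ∨ F)
  [3] (x0 ∨ (x0 ∧ F)) ∨ (¬(x0 ∧ T) ∨ F)
  [4] (x0 ∨ F) ∨ (¬(x0 ∧ T) ∨ F)
  [5] x0 ∨ (¬(x0 ∧ T) ∨ F)
  [6] x0 ∨ ¬(x0 ∧ T)
  [7] x0 ∨ (¬x0 ∨ ¬T)
  [8] x0 ∨ (¬x0 ∨ F)
  [9] x0 ∨ ¬x0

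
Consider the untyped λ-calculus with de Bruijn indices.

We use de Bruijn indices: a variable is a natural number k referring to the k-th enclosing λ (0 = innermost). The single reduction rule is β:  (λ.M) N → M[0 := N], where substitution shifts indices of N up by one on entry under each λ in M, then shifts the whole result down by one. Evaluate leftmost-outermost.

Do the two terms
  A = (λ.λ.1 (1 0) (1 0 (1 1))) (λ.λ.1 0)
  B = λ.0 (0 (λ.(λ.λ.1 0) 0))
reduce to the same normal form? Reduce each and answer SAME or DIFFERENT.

Answer: SAME — A ⇓ λ.0 (0 (λ.λ.1 0)), B ⇓ λ.0 (0 (λ.λ.1 0))

Working:
Term A:
  start: (λ.λ.1 (1 0) (1 0 (1 1))) (λ.λ.1 0)
  step 1: λ.(λ.λ.1 0) ((λ.λ.1 0) 0) ((λ.λ.1 0) 0 ((λ.λ.1 0) (λ.λ.1 0)))
  step 2: λ.(λ.(λ.λ.1 0) 1 0) ((λ.λ.1 0) 0 ((λ.λ.1 0) (λ.λ.1 0)))
  step 3: λ.(λ.λ.1 0) 0 ((λ.λ.1 0) 0 ((λ.λ.1 0) (λ.λ.1 0)))
  step 4: λ.(λ.1 0) ((λ.λ.1 0) 0 ((λ.λ.1 0) (λ.λ.1 0)))
  step 5: λ.0 ((λ.λ.1 0) 0 ((λ.λ.1 0) (λ.λ.1 0)))
  step 6: λ.0 ((λ.1 0) ((λ.λ.1 0) (λ.λ.1 0)))
  step 7: λ.0 (0 ((λ.λ.1 0) (λ.λ.1 0)))
  step 8: λ.0 (0 (λ.(λ.λ.1 0) 0))
  step 9: λ.0 (0 (λ.λ.1 0))

Term B:
  start: λ.0 (0 (λ.(λ.λ.1 0) 0))
  step 1: λ.0 (0 (λ.λ.1 0))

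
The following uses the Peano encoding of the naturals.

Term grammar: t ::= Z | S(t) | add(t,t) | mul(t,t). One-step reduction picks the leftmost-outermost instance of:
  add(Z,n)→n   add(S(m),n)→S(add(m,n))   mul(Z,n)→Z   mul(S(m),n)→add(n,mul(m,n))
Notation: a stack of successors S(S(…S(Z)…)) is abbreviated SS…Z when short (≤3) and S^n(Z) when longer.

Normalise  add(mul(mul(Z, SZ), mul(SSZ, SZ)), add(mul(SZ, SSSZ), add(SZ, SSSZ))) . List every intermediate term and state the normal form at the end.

  start: add(mul(mul(Z, SZ), mul(SSZ, SZ)), add(mul(SZ, SSSZ), add(SZ, SSSZ)))
  [1] add(mul(Z, mul(SSZ, SZ)), add(mul(SZ, SSSZ), add(SZ, SSSZ)))
  [2] add(Z, add(mul(SZ, SSSZ), add(SZ, SSSZ)))
  [3] add(mul(SZ, SSSZ), add(SZ, SSSZ))
  [4] add(add(SSSZ, mul(Z, SSSZ)), add(SZ, SSSZ))
  [5] add(S(add(SSZ, mul(Z, SSSZ))), add(SZ, SSSZ))
  [6] S(add(add(SSZ, mul(Z, SSSZ)), add(SZ, SSSZ)))
  [7] S(add(S(add(SZ, mul(Z, SSSZ))), add(SZ, SSSZ)))
  [8] S(S(add(add(SZ, mul(Z, SSSZ)), add(SZ, SSSZ))))
  [9] S(S(add(S(add(Z, mul(Z, SSSZ))), add(SZ, SSSZ))))
  [10] S(S(S(add(add(Z, mul(Z, SSSZ)), add(SZ, SSSZ)))))
  [11] S(S(S(add(mul(Z, SSSZ), add(SZ, SSSZ)))))
  [12] S(S(S(add(Z, add(SZ, SSSZ)))))
  [13] S(S(S(add(SZ, SSSZ))))
  [14] S(S(S(S(add(Z, SSSZ)))))
  [15] S^7(Z)

Answer: normal form = S^7(Z)  (in 15 steps)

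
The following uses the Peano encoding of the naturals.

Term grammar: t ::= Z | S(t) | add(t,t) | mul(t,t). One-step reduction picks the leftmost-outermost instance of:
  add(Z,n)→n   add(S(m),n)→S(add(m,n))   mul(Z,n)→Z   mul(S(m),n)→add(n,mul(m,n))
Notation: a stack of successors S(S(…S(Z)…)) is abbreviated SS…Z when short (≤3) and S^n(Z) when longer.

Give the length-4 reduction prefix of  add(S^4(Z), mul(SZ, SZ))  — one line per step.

  start: add(S^4(Z), mul(SZ, SZ))
  [1] S(add(SSSZ, mul(SZ, SZ)))
  [2] S(S(add(SSZ, mul(SZ, SZ))))
  [3] S(S(S(add(SZ, mul(SZ, SZ)))))
  [4] S(S(S(S(add(Z, mul(SZ, SZ))))))

Answer: after 4 steps: S(S(S(S(add(Z, mul(SZ, SZ))))))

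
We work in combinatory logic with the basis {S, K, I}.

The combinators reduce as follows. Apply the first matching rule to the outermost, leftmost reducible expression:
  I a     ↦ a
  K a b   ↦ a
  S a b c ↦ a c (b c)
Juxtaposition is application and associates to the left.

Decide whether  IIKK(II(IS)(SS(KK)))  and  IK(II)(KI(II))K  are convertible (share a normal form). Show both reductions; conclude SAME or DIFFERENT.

Term A:
  start: IIKK(II(IS)(SS(KK)))
  step 1: IKK(II(IS)(SS(KK)))
  step 2: KK(II(IS)(SS(KK)))
  step 3: K

Term B:
  start: IK(II)(KI(II))K
  step 1: K(II)(KI(II))K
  step 2: IIK
  step 3: IK
  step 4: K

Answer: SAME — A ⇓ K, B ⇓ K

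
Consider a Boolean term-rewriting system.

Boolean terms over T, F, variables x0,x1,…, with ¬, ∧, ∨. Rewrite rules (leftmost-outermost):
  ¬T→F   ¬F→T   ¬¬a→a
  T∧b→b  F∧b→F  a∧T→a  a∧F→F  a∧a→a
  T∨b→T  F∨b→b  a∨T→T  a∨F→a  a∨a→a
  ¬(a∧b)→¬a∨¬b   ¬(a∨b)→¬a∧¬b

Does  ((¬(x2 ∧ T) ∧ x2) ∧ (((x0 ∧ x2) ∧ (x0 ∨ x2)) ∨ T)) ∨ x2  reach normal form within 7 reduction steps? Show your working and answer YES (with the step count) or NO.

  start: ((¬(x2 ∧ T) ∧ x2) ∧ (((x0 ∧ x2) ∧ (x0 ∨ x2)) ∨ T)) ∨ x2
  [1] (((¬x2 ∨ ¬T) ∧ x2) ∧ (((x0 ∧ x2) ∧ (x0 ∨ x2)) ∨ T)) ∨ x2
  [2] (((¬x2 ∨ F) ∧ x2) ∧ (((x0 ∧ x2) ∧ (x0 ∨ x2)) ∨ T)) ∨ x2
  [3] ((¬x2 ∧ x2) ∧ (((x0 ∧ x2) ∧ (x0 ∨ x2)) ∨ T)) ∨ x2
  [4] ((¬x2 ∧ x2) ∧ T) ∨ x2
  [5] (¬x2 ∧ x2) ∨ x2

Answer: YES — reaches normal form (¬x2 ∧ x2) ∨ x2 in 5 ≤ 7 steps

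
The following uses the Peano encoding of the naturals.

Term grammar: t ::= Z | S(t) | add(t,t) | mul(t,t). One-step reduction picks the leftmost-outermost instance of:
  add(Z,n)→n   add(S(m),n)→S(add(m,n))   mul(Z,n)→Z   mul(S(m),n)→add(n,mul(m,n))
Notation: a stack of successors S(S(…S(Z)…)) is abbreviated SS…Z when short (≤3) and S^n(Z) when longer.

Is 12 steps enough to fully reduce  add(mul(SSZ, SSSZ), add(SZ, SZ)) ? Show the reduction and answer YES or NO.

  start: add(mul(SSZ, SSSZ), add(SZ, SZ))
  →1  add(add(SSSZ, mul(SZ, SSSZ)), add(SZ, SZ))
  →2  add(S(add(SSZ, mul(SZ, SSSZ))), add(SZ, SZ))
  →3  S(add(add(SSZ, mul(SZ, SSSZ)), add(SZ, SZ)))
  →4  S(add(S(add(SZ, mul(SZ, SSSZ))), add(SZ, SZ)))
  →5  S(S(add(add(SZ, mul(SZ, SSSZ)), add(SZ, SZ))))
  →6  S(S(add(S(add(Z, mul(SZ, SSSZ))), add(SZ, SZ))))
  →7  S(S(S(add(add(Z, mul(SZ, SSSZ)), add(SZ, SZ)))))
  →8  S(S(S(add(mul(SZ, SSSZ), add(SZ, SZ)))))
  →9  S(S(S(add(add(SSSZ, mul(Z, SSSZ)), add(SZ, SZ)))))
  →10  S(S(S(add(S(add(SSZ, mul(Z, SSSZ))), add(SZ, SZ)))))
  →11  S(S(S(S(add(add(SSZ, mul(Z, SSSZ)), add(SZ, SZ))))))
  →12  S(S(S(S(add(S(add(SZ, mul(Z, SSSZ))), add(SZ, SZ))))))

Answer: NO — after 12 steps the term is S(S(S(S(add(S(add(SZ, mul(Z, SSSZ))), add(SZ, SZ)))))), not yet normal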